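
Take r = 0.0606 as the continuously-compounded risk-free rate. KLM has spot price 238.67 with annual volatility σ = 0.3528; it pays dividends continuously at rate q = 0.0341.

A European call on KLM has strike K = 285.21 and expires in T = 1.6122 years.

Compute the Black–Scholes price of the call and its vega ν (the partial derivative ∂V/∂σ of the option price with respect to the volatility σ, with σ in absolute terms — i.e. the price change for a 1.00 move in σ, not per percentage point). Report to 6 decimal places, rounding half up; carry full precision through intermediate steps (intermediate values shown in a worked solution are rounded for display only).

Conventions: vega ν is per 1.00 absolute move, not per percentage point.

price = 28.470255
ν = 114.079961

σ√T = 0.3528·√1.6122 = 0.447959
d₁ = (ln(S/K) + (r−q+σ²/2)T) / (σ√T) = (ln(238.67/285.21) + (0.0606−0.0341+0.3528²/2)·1.6122) / 0.447959 = (-0.178144 + 0.143057) / 0.447959 = -0.078327
d₂ = d₁ − σ√T = -0.078327 − 0.447959 = -0.526285
e^{−rT} = 0.906922
e^{−qT} = 0.946508
N(d₁) = 0.468784,  N(d₂) = 0.299345
Call price V = S·e^{−qT}·N(d₁) − K·e^{−rT}·N(d₂) = 105.899755 − 77.429500 = 28.470255
φ(d₁) = (1/√(2π))·e^{−d₁²/2} = 0.397720
ν = S·e^{−qT}·φ(d₁)·√T = 114.079961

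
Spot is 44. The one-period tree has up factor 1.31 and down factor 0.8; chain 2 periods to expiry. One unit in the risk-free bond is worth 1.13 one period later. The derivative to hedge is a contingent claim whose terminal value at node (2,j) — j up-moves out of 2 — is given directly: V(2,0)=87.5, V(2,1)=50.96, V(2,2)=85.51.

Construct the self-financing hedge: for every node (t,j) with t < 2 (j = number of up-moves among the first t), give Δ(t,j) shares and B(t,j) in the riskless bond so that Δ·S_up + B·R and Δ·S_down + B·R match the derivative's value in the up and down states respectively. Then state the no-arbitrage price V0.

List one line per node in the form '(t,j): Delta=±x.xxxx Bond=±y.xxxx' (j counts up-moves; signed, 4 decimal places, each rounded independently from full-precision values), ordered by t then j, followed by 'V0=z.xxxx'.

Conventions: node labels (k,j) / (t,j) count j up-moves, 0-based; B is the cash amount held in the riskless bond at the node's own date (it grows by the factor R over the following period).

(0,0): Delta=0.3730 Bond=38.3884
(1,0): Delta=-2.0354 Bond=128.1572
(1,1): Delta=1.1753 Bond=-2.8638
V0=54.8025

Risk-neutral probability p* = (R−d)/(u−d) = (1.13−0.8)/(1.31−0.8) = 0.6471.
Terminal payoffs: V(2,0)=87.5000, V(2,1)=50.9600, V(2,2)=85.5100
(1,0): S=35.2000. Δ = (V_up−V_dn)/(S_up−S_dn) = (50.9600−87.5000)/(46.1120−28.1600) = -2.0354. V = [p*·50.9600 + (1−p*)·87.5000]/1.13 = 56.5102. B = V − Δ·S = 128.1572.
(1,1): S=57.6400. Δ = (V_up−V_dn)/(S_up−S_dn) = (85.5100−50.9600)/(75.5084−46.1120) = 1.1753. V = [p*·85.5100 + (1−p*)·50.9600]/1.13 = 64.8813. B = V − Δ·S = -2.8638.
(0,0): S=44.0000. Δ = (V_up−V_dn)/(S_up−S_dn) = (64.8813−56.5102)/(57.6400−35.2000) = 0.3730. V = [p*·64.8813 + (1−p*)·56.5102]/1.13 = 54.8025. B = V − Δ·S = 38.3884.
Sanity check at the root: Δ(0,0)·S0 + B(0,0) reproduces V0 = 54.8025.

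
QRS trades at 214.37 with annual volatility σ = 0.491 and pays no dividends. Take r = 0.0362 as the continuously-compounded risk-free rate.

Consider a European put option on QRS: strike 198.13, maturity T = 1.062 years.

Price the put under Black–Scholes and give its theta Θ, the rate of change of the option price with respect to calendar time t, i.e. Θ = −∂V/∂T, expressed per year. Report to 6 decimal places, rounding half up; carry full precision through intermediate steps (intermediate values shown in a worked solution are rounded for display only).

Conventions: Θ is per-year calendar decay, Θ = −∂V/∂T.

price = 29.647869
Θ = -14.606069

σ√T = 0.491·√1.062 = 0.505992
d₁ = (ln(S/K) + (r+σ²/2)T) / (σ√T) = (ln(214.37/198.13) + (0.0362+0.491²/2)·1.062) / 0.505992 = (0.078780 + 0.166458) / 0.505992 = 0.484669
d₂ = d₁ − σ√T = 0.484669 − 0.505992 = -0.021323
e^{−rT} = 0.962285
N(−d₁) = 0.313956,  N(−d₂) = 0.508506
Put price V = K·e^{−rT}·N(−d₂) − S·N(−d₁) = 96.950552 − 67.302683 = 29.647869
φ(d₁) = (1/√(2π))·e^{−d₁²/2} = 0.354733
Θ = −S·φ(d₁)·σ/(2√T) + r·K·e^{−rT}·N(−d₂) = −18.115679 + 3.509610 = -14.606069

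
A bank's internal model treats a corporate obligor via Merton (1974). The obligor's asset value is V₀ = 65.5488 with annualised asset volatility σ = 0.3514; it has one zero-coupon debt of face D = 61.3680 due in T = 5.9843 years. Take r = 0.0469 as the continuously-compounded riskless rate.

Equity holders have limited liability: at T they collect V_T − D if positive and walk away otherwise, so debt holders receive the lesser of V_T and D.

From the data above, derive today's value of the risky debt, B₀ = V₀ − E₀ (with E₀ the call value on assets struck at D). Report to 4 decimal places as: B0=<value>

B0=35.9514

With assets at 65.5488 and a single debt payment of 61.3680 at 5.9843 years:
d₁ = [ln(V₀/D) + (r + σ²/2)T] / (σ√T)
   = [ln(65.5488/61.3680) + (0.0469 + 0.5·0.3514²)·5.9843] / (0.3514·√5.9843)
   = [0.065906 + 0.650140] / 0.859624 = 0.832977
d₂ = d₁ − σ√T = 0.832977 − 0.859624 = -0.026647
N(d₁) = 0.797571,  N(d₂) = 0.489371,  e^(−rT) = 0.755282
E₀ = V₀·N(d₁) − D·e^(−rT)·N(d₂)
   = 65.5488·0.797571 − 61.3680·0.755282·0.489371 = 29.597418
B₀ = V₀ − E₀ = 65.5488 − 29.597418 = 35.951382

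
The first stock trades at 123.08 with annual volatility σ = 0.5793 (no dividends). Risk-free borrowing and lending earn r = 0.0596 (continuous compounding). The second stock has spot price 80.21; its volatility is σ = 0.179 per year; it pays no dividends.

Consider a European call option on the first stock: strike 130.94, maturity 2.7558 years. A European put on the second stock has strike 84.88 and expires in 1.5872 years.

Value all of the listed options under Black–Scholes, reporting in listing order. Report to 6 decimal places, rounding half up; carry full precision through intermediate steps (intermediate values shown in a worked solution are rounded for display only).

price(the first stock call K=130.94) = 49.463161
price(the second stock put K=84.88) = 5.670671

[the first stock call K=130.94]
σ√T = 0.5793·√2.7558 = 0.961673
d₁ = (ln(S/K) + (r+σ²/2)T) / (σ√T) = (ln(123.08/130.94) + (0.0596+0.5793²/2)·2.7558) / 0.961673 = (-0.061905 + 0.626653) / 0.961673 = 0.587256
d₂ = d₁ − σ√T = 0.587256 − 0.961673 = -0.374417
e^{−rT} = 0.848534
N(d₁) = 0.721484,  N(d₂) = 0.354047
price = S·N(d₁) − K·e^{−rT}·N(d₂) = 88.800274 − 39.337113 = 49.463161
[the second stock put K=84.88]
σ√T = 0.179·√1.5872 = 0.225512
d₁ = (ln(S/K) + (r+σ²/2)T) / (σ√T) = (ln(80.21/84.88) + (0.0596+0.179²/2)·1.5872) / 0.225512 = (-0.056590 + 0.120025) / 0.225512 = 0.281292
d₂ = d₁ − σ√T = 0.281292 − 0.225512 = 0.055780
e^{−rT} = 0.909739
N(−d₁) = 0.389243,  N(−d₂) = 0.477758
price = K·e^{−rT}·N(−d₂) − S·N(−d₁) = 36.891876 − 31.221205 = 5.670671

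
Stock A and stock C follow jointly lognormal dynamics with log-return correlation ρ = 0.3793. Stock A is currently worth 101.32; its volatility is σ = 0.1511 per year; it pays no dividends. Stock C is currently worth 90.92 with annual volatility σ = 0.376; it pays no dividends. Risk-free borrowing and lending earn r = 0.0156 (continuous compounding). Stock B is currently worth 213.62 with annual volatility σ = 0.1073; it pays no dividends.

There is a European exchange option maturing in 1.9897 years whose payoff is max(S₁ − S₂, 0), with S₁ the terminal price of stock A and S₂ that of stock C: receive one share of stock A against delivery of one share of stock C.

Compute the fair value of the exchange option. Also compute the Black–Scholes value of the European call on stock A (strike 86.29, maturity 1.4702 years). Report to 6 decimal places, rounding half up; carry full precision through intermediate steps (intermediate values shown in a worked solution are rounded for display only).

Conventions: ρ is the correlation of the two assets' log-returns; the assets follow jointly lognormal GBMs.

exchange price = 24.278603
price(stock A call K=86.29) = 18.389499

σ_eff = √(σ₁² + σ₂² − 2ρσ₁σ₂) = √(0.1511² + 0.376² − 2·0.3793·0.1511·0.376) = 0.348006
d₁ = (ln(S₁/S₂) + (q₂ − q₁ + σ_eff²/2)T) / (σ_eff√T) = (ln(101.32/90.92) + (0.0 − 0.0 + 0.060554)·1.9897) / 0.490886 = 0.466072
d₂ = d₁ − σ_eff√T = 0.466072 − 0.490886 = -0.024814
N(d₁) = 0.679418,  N(d₂) = 0.490102
V = S₁·e^{−q₁T}·N(d₁) − S₂·e^{−q₂T}·N(d₂) = 68.838644 − 44.560041 = 24.278603
[vanilla: stock A call K=86.29]
σ√T = 0.1511·√1.4702 = 0.183211
d₁ = (ln(S/K) + (r+σ²/2)T) / (σ√T) = (ln(101.32/86.29) + (0.0156+0.1511²/2)·1.4702) / 0.183211 = (0.160570 + 0.039718) / 0.183211 = 1.093209
d₂ = d₁ − σ√T = 1.093209 − 0.183211 = 0.909998
e^{−rT} = 0.977326
N(d₁) = 0.862849,  N(d₂) = 0.818588
price = S·N(d₁) − K·e^{−rT}·N(d₂) = 87.423860 − 69.034361 = 18.389499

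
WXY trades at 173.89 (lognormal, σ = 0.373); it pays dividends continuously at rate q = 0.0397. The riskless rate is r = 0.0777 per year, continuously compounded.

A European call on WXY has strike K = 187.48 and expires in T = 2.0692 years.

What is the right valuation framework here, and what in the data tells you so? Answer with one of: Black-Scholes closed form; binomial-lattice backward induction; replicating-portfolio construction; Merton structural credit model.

framework: Black-Scholes closed form

Key observation: the strike-187.48 call on WXY is European-exercise on a continuously-modelled lognormal underlying, so its value is a single closed-form evaluation.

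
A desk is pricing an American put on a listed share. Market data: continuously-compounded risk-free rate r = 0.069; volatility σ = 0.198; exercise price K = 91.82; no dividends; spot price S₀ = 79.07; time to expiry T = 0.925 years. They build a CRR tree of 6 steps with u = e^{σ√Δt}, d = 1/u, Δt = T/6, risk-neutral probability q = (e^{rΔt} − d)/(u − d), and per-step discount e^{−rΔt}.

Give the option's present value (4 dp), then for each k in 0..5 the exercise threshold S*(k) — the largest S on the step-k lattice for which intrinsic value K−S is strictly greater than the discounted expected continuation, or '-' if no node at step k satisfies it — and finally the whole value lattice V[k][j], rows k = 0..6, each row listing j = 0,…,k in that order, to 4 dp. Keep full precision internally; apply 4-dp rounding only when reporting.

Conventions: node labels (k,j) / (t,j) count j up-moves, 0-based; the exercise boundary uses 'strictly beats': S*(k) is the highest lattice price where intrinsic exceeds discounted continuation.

Δt=0.15417  u=1.08084  d=0.92520  q=0.54928  discount=0.98942
step 6 (expiry): payoffs max(K−S,0) = 42.2257 33.8827 24.1361 12.7500 0.0000 0.0000 0.0000
step 5: (k=5,j=0): S=53.6038, K−S=38.2162, hold=37.2447 ⇒ V=38.2162 exercise | (k=5,j=1): S=62.6213, K−S=29.1987, hold=28.2272 ⇒ V=29.1987 exercise | (k=5,j=2): S=73.1557, K−S=18.6643, hold=17.6927 ⇒ V=18.6643 exercise | (k=5,j=3): S=85.4624, K−S=6.3576, hold=5.6858 ⇒ V=6.3576 exercise | (k=5,j=4): S=99.8393, K−S=0.0000, hold=0.0000 ⇒ V=0.0000 continue | (k=5,j=5): S=116.6348, K−S=0.0000, hold=0.0000 ⇒ V=0.0000 continue  boundary S*=85.4624
step 4: (k=4,j=0): S=57.9373, K−S=33.8827, hold=32.9111 ⇒ V=33.8827 exercise | (k=4,j=1): S=67.6839, K−S=24.1361, hold=23.1646 ⇒ V=24.1361 exercise | (k=4,j=2): S=79.0700, K−S=12.7500, hold=11.7784 ⇒ V=12.7500 exercise | (k=4,j=3): S=92.3716, K−S=0.0000, hold=2.8352 ⇒ V=2.8352 continue | (k=4,j=4): S=107.9108, K−S=0.0000, hold=0.0000 ⇒ V=0.0000 continue  boundary S*=79.0700
step 3: (k=3,j=0): S=62.6213, K−S=29.1987, hold=28.2272 ⇒ V=29.1987 exercise | (k=3,j=1): S=73.1557, K−S=18.6643, hold=17.6927 ⇒ V=18.6643 exercise | (k=3,j=2): S=85.4624, K−S=6.3576, hold=7.2266 ⇒ V=7.2266 continue | (k=3,j=3): S=99.8393, K−S=0.0000, hold=1.2643 ⇒ V=1.2643 continue  boundary S*=73.1557
step 2: (k=2,j=0): S=67.6839, K−S=24.1361, hold=23.1646 ⇒ V=24.1361 exercise | (k=2,j=1): S=79.0700, K−S=12.7500, hold=12.2507 ⇒ V=12.7500 exercise | (k=2,j=2): S=92.3716, K−S=0.0000, hold=3.9098 ⇒ V=3.9098 continue  boundary S*=79.0700
step 1: (k=1,j=0): S=73.1557, K−S=18.6643, hold=17.6927 ⇒ V=18.6643 exercise | (k=1,j=1): S=85.4624, K−S=6.3576, hold=7.8107 ⇒ V=7.8107 continue  boundary S*=73.1557
step 0: (k=0,j=0): S=79.0700, K−S=12.7500, hold=12.5682 ⇒ V=12.7500 exercise  boundary S*=79.0700

price = 12.7500
boundary = 79.0700 73.1557 79.0700 73.1557 79.0700 85.4624
tree:
12.7500
18.6643 7.8107
24.1361 12.7500 3.9098
29.1987 18.6643 7.2266 1.2643
33.8827 24.1361 12.7500 2.8352 0.0000
38.2162 29.1987 18.6643 6.3576 0.0000 0.0000
42.2257 33.8827 24.1361 12.7500 0.0000 0.0000 0.0000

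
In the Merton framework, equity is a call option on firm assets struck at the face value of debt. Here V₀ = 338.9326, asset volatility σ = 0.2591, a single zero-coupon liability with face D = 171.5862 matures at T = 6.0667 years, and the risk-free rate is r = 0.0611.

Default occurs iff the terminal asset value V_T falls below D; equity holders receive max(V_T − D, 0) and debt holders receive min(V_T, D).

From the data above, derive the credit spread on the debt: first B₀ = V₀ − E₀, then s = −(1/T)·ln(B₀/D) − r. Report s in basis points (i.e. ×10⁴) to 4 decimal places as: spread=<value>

Equity is a call on the firm's assets struck at D = 171.5862:
d₁ = [ln(V₀/D) + (r + σ²/2)T] / (σ√T)
   = [ln(338.9326/171.5862) + (0.0611 + 0.5·0.2591²)·6.0667] / (0.2591·√6.0667)
   = [0.680716 + 0.574313] / 0.638181 = 1.966572
d₂ = d₁ − σ√T = 1.966572 − 0.638181 = 1.328391
N(d₁) = 0.975384,  N(d₂) = 0.907976,  e^(−rT) = 0.690268
E₀ = V₀·N(d₁) − D·e^(−rT)·N(d₂)
   = 338.9326·0.975384 − 171.5862·0.690268·0.907976 = 223.048294
B₀ = V₀ − E₀ = 338.9326 − 223.048294 = 115.884306
spread = −(1/T)·ln(B₀/D) − r = −(1/6.0667)·ln(115.884306/171.5862) − 0.0611 = 0.00359636
in basis points: 0.00359636 × 10⁴ = 35.9636 bp

spread=35.9636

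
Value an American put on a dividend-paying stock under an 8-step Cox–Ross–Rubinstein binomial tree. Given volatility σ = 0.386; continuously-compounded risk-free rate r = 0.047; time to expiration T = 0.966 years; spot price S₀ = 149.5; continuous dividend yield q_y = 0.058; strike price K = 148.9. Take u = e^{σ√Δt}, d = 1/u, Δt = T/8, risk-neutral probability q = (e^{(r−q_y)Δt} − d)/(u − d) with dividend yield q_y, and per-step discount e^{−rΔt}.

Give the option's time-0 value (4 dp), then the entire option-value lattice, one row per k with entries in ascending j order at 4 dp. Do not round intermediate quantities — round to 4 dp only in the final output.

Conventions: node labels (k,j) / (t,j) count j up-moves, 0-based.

params: Δt=0.12075 u=1.14354 d=0.87448 q=0.46158 e^(-rΔt)=0.99434
t_8 payoffs: 97.7765 82.0463 61.4760 34.5764 0.0000 0.0000 0.0000 0.0000 0.0000
k=7: node(7,0) S=58.4619 payoff=90.4381 vs cont=90.0034 → 90.4381 [stop]  node(7,1) S=76.4501 payoff=72.4499 vs cont=72.1408 → 72.4499 [stop]  node(7,2) S=99.9732 payoff=48.9268 vs cont=48.7819 → 48.9268 [stop]  node(7,3) S=130.7340 payoff=18.1660 vs cont=18.5111 → 18.5111 [wait]  node(7,4) S=170.9597 payoff=0.0000 vs cont=0.0000 → 0.0000 [wait]  node(7,5) S=223.5625 payoff=0.0000 vs cont=0.0000 → 0.0000 [wait]  node(7,6) S=292.3507 payoff=0.0000 vs cont=0.0000 → 0.0000 [wait]  node(7,7) S=382.3044 payoff=0.0000 vs cont=0.0000 → 0.0000 [wait]
k=6: node(6,0) S=66.8537 payoff=82.0463 vs cont=81.6702 → 82.0463 [stop]  node(6,1) S=87.4240 payoff=61.4760 vs cont=61.2434 → 61.4760 [stop]  node(6,2) S=114.3236 payoff=34.5764 vs cont=34.6900 → 34.6900 [wait]  node(6,3) S=149.5000 payoff=0.0000 vs cont=9.9103 → 9.9103 [wait]  node(6,4) S=195.4998 payoff=0.0000 vs cont=0.0000 → 0.0000 [wait]  node(6,5) S=255.6534 payoff=0.0000 vs cont=0.0000 → 0.0000 [wait]  node(6,6) S=334.3156 payoff=0.0000 vs cont=0.0000 → 0.0000 [wait]
k=5: node(5,0) S=76.4501 payoff=72.4499 vs cont=72.1408 → 72.4499 [stop]  node(5,1) S=99.9732 payoff=48.9268 vs cont=48.8340 → 48.9268 [stop]  node(5,2) S=130.7340 payoff=18.1660 vs cont=23.1205 → 23.1205 [wait]  node(5,3) S=170.9597 payoff=0.0000 vs cont=5.3057 → 5.3057 [wait]  node(5,4) S=223.5625 payoff=0.0000 vs cont=0.0000 → 0.0000 [wait]  node(5,5) S=292.3507 payoff=0.0000 vs cont=0.0000 → 0.0000 [wait]
k=4: node(4,0) S=87.4240 payoff=61.4760 vs cont=61.2434 → 61.4760 [stop]  node(4,1) S=114.3236 payoff=34.5764 vs cont=36.8056 → 36.8056 [wait]  node(4,2) S=149.5000 payoff=0.0000 vs cont=14.8131 → 14.8131 [wait]  node(4,3) S=195.4998 payoff=0.0000 vs cont=2.8405 → 2.8405 [wait]  node(4,4) S=255.6534 payoff=0.0000 vs cont=0.0000 → 0.0000 [wait]
k=3: node(3,0) S=99.9732 payoff=48.9268 vs cont=49.8050 → 49.8050 [wait]  node(3,1) S=130.7340 payoff=18.1660 vs cont=26.5034 → 26.5034 [wait]  node(3,2) S=170.9597 payoff=0.0000 vs cont=9.2342 → 9.2342 [wait]  node(3,3) S=223.5625 payoff=0.0000 vs cont=1.5207 → 1.5207 [wait]
k=2: node(2,0) S=114.3236 payoff=34.5764 vs cont=38.8284 → 38.8284 [wait]  node(2,1) S=149.5000 payoff=0.0000 vs cont=18.4273 → 18.4273 [wait]  node(2,2) S=195.4998 payoff=0.0000 vs cont=5.6417 → 5.6417 [wait]
k=1: node(1,0) S=130.7340 payoff=18.1660 vs cont=29.2451 → 29.2451 [wait]  node(1,1) S=170.9597 payoff=0.0000 vs cont=12.4548 → 12.4548 [wait]
k=0: node(0,0) S=149.5000 payoff=0.0000 vs cont=21.3733 → 21.3733 [wait]

price = 21.3733
tree:
21.3733
29.2451 12.4548
38.8284 18.4273 5.6417
49.8050 26.5034 9.2342 1.5207
61.4760 36.8056 14.8131 2.8405 0.0000
72.4499 48.9268 23.1205 5.3057 0.0000 0.0000
82.0463 61.4760 34.6900 9.9103 0.0000 0.0000 0.0000
90.4381 72.4499 48.9268 18.5111 0.0000 0.0000 0.0000 0.0000
97.7765 82.0463 61.4760 34.5764 0.0000 0.0000 0.0000 0.0000 0.0000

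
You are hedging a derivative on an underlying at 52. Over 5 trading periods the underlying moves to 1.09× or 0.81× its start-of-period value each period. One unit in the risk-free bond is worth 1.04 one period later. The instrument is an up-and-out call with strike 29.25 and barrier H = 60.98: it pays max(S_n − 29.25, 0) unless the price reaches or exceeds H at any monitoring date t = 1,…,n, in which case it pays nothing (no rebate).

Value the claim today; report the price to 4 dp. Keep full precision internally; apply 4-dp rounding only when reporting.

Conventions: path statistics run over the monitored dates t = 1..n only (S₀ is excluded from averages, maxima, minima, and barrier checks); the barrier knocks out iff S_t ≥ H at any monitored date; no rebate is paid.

price = 5.6572

No-arbitrage gives p* = (R−d)/(u−d) = 0.8214: enumerate every path, weight its payoff by its p*-probability, and discount by R^5.
Enumerate all 2^5 = 32 price paths (U = up ×1.09, D = down ×0.81); each path with k up-moves has probability p*^k·(1−p*)^(5−k).
DDDDD: M=42.1200, payoff=0.0000, prob=0.000182
UDDDD: M=56.6800, payoff=0.0000, prob=0.000835
DUDDD: M=45.9108, payoff=0.0000, prob=0.000835
UUDDD: M=61.7812, payoff=0.0000, prob=0.003842
DDUDD: M=42.1200, payoff=0.0000, prob=0.000835
UDUDD: M=56.6800, payoff=3.5831, prob=0.003842
DUUDD: M=50.0428, payoff=3.5831, prob=0.003842
UUUDD: M=67.3415, payoff=0.0000, prob=0.017674
DDDUD: M=42.1200, payoff=0.0000, prob=0.000835
UDDUD: M=56.6800, payoff=3.5831, prob=0.003842
DUDUD: M=45.9108, payoff=3.5831, prob=0.003842
UUDUD: M=61.7812, payoff=0.0000, prob=0.017674
DDUUD: M=42.1200, payoff=3.5831, prob=0.003842
UDUUD: M=56.6800, payoff=14.9328, prob=0.017674
DUUUD: M=54.5466, payoff=14.9328, prob=0.017674
UUUUD: M=73.4022, payoff=0.0000, prob=0.081300
DDDDU: M=42.1200, payoff=0.0000, prob=0.000835
UDDDU: M=56.6800, payoff=3.5831, prob=0.003842
DUDDU: M=45.9108, payoff=3.5831, prob=0.003842
UUDDU: M=61.7812, payoff=0.0000, prob=0.017674
DDUDU: M=42.1200, payoff=3.5831, prob=0.003842
UDUDU: M=56.6800, payoff=14.9328, prob=0.017674
DUUDU: M=50.0428, payoff=14.9328, prob=0.017674
UUUDU: M=67.3415, payoff=0.0000, prob=0.081300
DDDUU: M=42.1200, payoff=3.5831, prob=0.003842
UDDUU: M=56.6800, payoff=14.9328, prob=0.017674
DUDUU: M=45.9108, payoff=14.9328, prob=0.017674
UUDUU: M=61.7812, payoff=0.0000, prob=0.081300
DDUUU: M=44.1828, payoff=14.9328, prob=0.017674
UDUUU: M=59.4558, payoff=30.2058, prob=0.081300
DUUUU: M=59.4558, payoff=30.2058, prob=0.081300
UUUUU: M=80.0084, payoff=0.0000, prob=0.373981
Price = Σ prob·payoff / R^5 = 6.882819 / 1.216653 = 5.6572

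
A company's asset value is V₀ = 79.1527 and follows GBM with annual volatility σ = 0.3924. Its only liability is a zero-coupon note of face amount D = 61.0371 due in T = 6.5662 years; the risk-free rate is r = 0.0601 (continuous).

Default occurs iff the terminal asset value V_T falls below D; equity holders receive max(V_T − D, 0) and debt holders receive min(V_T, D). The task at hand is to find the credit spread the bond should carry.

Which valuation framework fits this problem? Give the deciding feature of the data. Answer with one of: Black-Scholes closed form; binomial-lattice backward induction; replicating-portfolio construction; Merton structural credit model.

framework: Merton structural credit model

Key observation: assets follow a GBM and default happens iff V_T < 61.0371; valuing claims on that split (equity as a call, risky debt as the residual) is the structural model's definition.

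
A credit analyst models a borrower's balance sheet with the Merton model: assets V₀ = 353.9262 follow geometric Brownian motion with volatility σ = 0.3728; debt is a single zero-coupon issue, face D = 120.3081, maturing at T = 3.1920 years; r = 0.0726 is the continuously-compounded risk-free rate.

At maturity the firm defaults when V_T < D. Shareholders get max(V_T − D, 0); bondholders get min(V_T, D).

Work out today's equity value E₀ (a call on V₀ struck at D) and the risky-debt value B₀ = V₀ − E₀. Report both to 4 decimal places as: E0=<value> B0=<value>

E0=259.5874 B0=94.3388

Equity is a call on the firm's assets struck at D = 120.3081:
d₁ = [ln(V₀/D) + (r + σ²/2)T] / (σ√T)
   = [ln(353.9262/120.3081) + (0.0726 + 0.5·0.3728²)·3.1920] / (0.3728·√3.1920)
   = [1.079032 + 0.453551] / 0.666051 = 2.301001
d₂ = d₁ − σ√T = 2.301001 − 0.666051 = 1.634950
N(d₁) = 0.989304,  N(d₂) = 0.948970,  e^(−rT) = 0.793153
E₀ = V₀·N(d₁) − D·e^(−rT)·N(d₂)
   = 353.9262·0.989304 − 120.3081·0.793153·0.948970 = 259.587353
B₀ = V₀ − E₀ = 353.9262 − 259.587353 = 94.338847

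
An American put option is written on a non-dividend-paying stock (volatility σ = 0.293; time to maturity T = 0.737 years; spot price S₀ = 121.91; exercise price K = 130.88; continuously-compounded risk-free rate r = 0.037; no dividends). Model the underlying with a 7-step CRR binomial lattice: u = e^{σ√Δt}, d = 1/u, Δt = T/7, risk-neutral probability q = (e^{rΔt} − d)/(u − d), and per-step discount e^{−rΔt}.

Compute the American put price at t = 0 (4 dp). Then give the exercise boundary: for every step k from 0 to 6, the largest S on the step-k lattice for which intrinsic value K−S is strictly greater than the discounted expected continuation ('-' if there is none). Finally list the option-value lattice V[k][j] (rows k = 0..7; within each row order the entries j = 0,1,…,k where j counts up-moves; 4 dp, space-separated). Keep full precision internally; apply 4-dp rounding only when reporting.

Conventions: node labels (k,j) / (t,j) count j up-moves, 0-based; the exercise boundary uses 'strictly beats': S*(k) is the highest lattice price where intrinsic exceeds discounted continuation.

price = 15.8081
boundary = - - - 91.6583 100.8001 91.6583 100.8001
tree:
15.8081
22.2599 9.3960
30.1932 14.3975 4.4027
39.2217 21.2837 7.5343 1.2647
47.5344 30.0799 12.5394 2.5228 0.0000
55.0933 39.2217 20.0465 5.0326 0.0000 0.0000
61.9665 47.5344 30.0799 10.0391 0.0000 0.0000 0.0000
68.2165 55.0933 39.2217 20.0263 0.0000 0.0000 0.0000 0.0000

params: Δt=0.10529 u=1.09974 d=0.90931 q=0.49675 e^(-rΔt)=0.99611
t_7 payoffs: 68.2165 55.0933 39.2217 20.0263 0.0000 0.0000 0.0000 0.0000
t_6: node(6,0) S=68.9135 payoff=61.9665 vs cont=61.4577 → 61.9665 [stop]  node(6,1) S=83.3456 payoff=47.5344 vs cont=47.0256 → 47.5344 [stop]  node(6,2) S=100.8001 payoff=30.0799 vs cont=29.5711 → 30.0799 [stop]  node(6,3) S=121.9100 payoff=8.9700 vs cont=10.0391 → 10.0391 [wait]  node(6,4) S=147.4408 payoff=0.0000 vs cont=0.0000 → 0.0000 [wait]  node(6,5) S=178.3184 payoff=0.0000 vs cont=0.0000 → 0.0000 [wait]  node(6,6) S=215.6625 payoff=0.0000 vs cont=0.0000 → 0.0000 [wait]  ⇒ S*(6)=100.8001
t_5: node(5,0) S=75.7867 payoff=55.0933 vs cont=54.5844 → 55.0933 [stop]  node(5,1) S=91.6583 payoff=39.2217 vs cont=38.7129 → 39.2217 [stop]  node(5,2) S=110.8537 payoff=20.0263 vs cont=20.0465 → 20.0465 [wait]  node(5,3) S=134.0691 payoff=0.0000 vs cont=5.0326 → 5.0326 [wait]  node(5,4) S=162.1463 payoff=0.0000 vs cont=0.0000 → 0.0000 [wait]  node(5,5) S=196.1035 payoff=0.0000 vs cont=0.0000 → 0.0000 [wait]  ⇒ S*(5)=91.6583
t_4: node(4,0) S=83.3456 payoff=47.5344 vs cont=47.0256 → 47.5344 [stop]  node(4,1) S=100.8001 payoff=30.0799 vs cont=29.5810 → 30.0799 [stop]  node(4,2) S=121.9100 payoff=8.9700 vs cont=12.5394 → 12.5394 [wait]  node(4,3) S=147.4408 payoff=0.0000 vs cont=2.5228 → 2.5228 [wait]  node(4,4) S=178.3184 payoff=0.0000 vs cont=0.0000 → 0.0000 [wait]  ⇒ S*(4)=100.8001
t_3: node(3,0) S=91.6583 payoff=39.2217 vs cont=38.7129 → 39.2217 [stop]  node(3,1) S=110.8537 payoff=20.0263 vs cont=21.2837 → 21.2837 [wait]  node(3,2) S=134.0691 payoff=0.0000 vs cont=7.5343 → 7.5343 [wait]  node(3,3) S=162.1463 payoff=0.0000 vs cont=1.2647 → 1.2647 [wait]  ⇒ S*(3)=91.6583
t_2: node(2,0) S=100.8001 payoff=30.0799 vs cont=30.1932 → 30.1932 [wait]  node(2,1) S=121.9100 payoff=8.9700 vs cont=14.3975 → 14.3975 [wait]  node(2,2) S=147.4408 payoff=0.0000 vs cont=4.4027 → 4.4027 [wait]  ⇒ S*(2)=-
t_1: node(1,0) S=110.8537 payoff=20.0263 vs cont=22.2599 → 22.2599 [wait]  node(1,1) S=134.0691 payoff=0.0000 vs cont=9.3960 → 9.3960 [wait]  ⇒ S*(1)=-
t_0: node(0,0) S=121.9100 payoff=8.9700 vs cont=15.8081 → 15.8081 [wait]  ⇒ S*(0)=-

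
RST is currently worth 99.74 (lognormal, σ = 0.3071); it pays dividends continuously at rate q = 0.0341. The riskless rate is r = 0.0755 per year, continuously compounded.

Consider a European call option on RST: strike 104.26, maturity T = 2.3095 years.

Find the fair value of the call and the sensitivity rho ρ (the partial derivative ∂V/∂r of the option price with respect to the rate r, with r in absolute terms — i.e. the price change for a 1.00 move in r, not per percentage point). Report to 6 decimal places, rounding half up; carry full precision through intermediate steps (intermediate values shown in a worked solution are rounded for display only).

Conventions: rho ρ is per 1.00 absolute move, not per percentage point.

σ√T = 0.3071·√2.3095 = 0.466701
d₁ = (ln(S/K) + (r−q+σ²/2)T) / (σ√T) = (ln(99.74/104.26) + (0.0755−0.0341+0.3071²/2)·2.3095) / 0.466701 = (-0.044321 + 0.204518) / 0.466701 = 0.343255
d₂ = d₁ − σ√T = 0.343255 − 0.466701 = -0.123447
e^{−rT} = 0.839988
e^{−qT} = 0.924267
N(d₁) = 0.634297,  N(d₂) = 0.450877
Call price V = S·e^{−qT}·N(d₁) − K·e^{−rT}·N(d₂) = 58.473526 − 39.486518 = 18.987008
ρ = K·T·e^{−rT}·N(d₂) = 91.194113

price = 18.987008
ρ = 91.194113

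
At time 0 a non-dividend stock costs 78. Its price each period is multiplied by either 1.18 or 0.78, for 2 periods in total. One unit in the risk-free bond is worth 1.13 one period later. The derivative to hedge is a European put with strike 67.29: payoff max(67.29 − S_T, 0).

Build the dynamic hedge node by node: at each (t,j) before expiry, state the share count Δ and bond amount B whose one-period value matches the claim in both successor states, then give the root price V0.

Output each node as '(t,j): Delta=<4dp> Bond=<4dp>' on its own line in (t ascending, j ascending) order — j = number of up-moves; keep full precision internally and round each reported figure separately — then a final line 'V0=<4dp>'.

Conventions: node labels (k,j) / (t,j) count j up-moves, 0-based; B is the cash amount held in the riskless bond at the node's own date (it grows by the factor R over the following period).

(0,0): Delta=-0.0703 Bond=5.7280
(1,0): Delta=-0.8150 Bond=51.7811
(1,1): Delta=0.0000 Bond=0.0000
V0=0.2427

Risk-neutral probability p* = (R−d)/(u−d) = (1.13−0.78)/(1.18−0.78) = 0.8750.
At maturity the claim pays: V(2,0)=19.8348, V(2,1)=0.0000, V(2,2)=0.0000
  t=1,j=0: stock 60.8400 → up 71.7912 (V=0.0000), down 47.4552 (V=19.8348). Price 2.1941; hedge Δ=-0.8150, bond B=51.7811.
  t=1,j=1: stock 92.0400 → up 108.6072 (V=0.0000), down 71.7912 (V=0.0000). Price 0.0000; hedge Δ=0.0000, bond B=0.0000.
  t=0,j=0: stock 78.0000 → up 92.0400 (V=0.0000), down 60.8400 (V=2.1941). Price 0.2427; hedge Δ=-0.0703, bond B=5.7280.
Sanity check at the root: Δ(0,0)·S0 + B(0,0) reproduces V0 = 0.2427.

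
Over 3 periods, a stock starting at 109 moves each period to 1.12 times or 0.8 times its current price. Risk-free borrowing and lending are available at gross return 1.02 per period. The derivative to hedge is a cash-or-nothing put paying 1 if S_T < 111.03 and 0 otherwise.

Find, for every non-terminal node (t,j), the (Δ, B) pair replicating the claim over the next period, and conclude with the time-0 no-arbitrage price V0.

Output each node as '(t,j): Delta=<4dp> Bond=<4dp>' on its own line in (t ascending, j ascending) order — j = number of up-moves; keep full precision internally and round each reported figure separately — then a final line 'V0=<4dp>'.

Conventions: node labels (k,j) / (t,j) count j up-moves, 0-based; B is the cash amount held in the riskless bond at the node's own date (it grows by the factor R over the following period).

(0,0): Delta=-0.0130 Bond=2.0558
(1,0): Delta=0.0000 Bond=0.9612
(1,1): Delta=-0.0173 Bond=2.6132
(2,0): Delta=0.0000 Bond=0.9804
(2,1): Delta=0.0000 Bond=0.9804
(2,2): Delta=-0.0229 Bond=3.4314
V0=0.6361

Risk-neutral probability p* = (R−d)/(u−d) = (1.02−0.8)/(1.12−0.8) = 0.6875.
Terminal payoffs: V(3,0)=1.0000, V(3,1)=1.0000, V(3,2)=1.0000, V(3,3)=0.0000
(2,0): S=69.7600. Δ = (V_up−V_dn)/(S_up−S_dn) = (1.0000−1.0000)/(78.1312−55.8080) = 0.0000. V = [p*·1.0000 + (1−p*)·1.0000]/1.02 = 0.9804. B = V − Δ·S = 0.9804.
(2,1): S=97.6640. Δ = (V_up−V_dn)/(S_up−S_dn) = (1.0000−1.0000)/(109.3837−78.1312) = 0.0000. V = [p*·1.0000 + (1−p*)·1.0000]/1.02 = 0.9804. B = V − Δ·S = 0.9804.
(2,2): S=136.7296. Δ = (V_up−V_dn)/(S_up−S_dn) = (0.0000−1.0000)/(153.1372−109.3837) = -0.0229. V = [p*·0.0000 + (1−p*)·1.0000]/1.02 = 0.3064. B = V − Δ·S = 3.4314.
(1,0): S=87.2000. Δ = (V_up−V_dn)/(S_up−S_dn) = (0.9804−0.9804)/(97.6640−69.7600) = 0.0000. V = [p*·0.9804 + (1−p*)·0.9804]/1.02 = 0.9612. B = V − Δ·S = 0.9612.
(1,1): S=122.0800. Δ = (V_up−V_dn)/(S_up−S_dn) = (0.3064−0.9804)/(136.7296−97.6640) = -0.0173. V = [p*·0.3064 + (1−p*)·0.9804]/1.02 = 0.5069. B = V − Δ·S = 2.6132.
(0,0): S=109.0000. Δ = (V_up−V_dn)/(S_up−S_dn) = (0.5069−0.9612)/(122.0800−87.2000) = -0.0130. V = [p*·0.5069 + (1−p*)·0.9612]/1.02 = 0.6361. B = V − Δ·S = 2.0558.
Sanity check at the root: Δ(0,0)·S0 + B(0,0) reproduces V0 = 0.6361.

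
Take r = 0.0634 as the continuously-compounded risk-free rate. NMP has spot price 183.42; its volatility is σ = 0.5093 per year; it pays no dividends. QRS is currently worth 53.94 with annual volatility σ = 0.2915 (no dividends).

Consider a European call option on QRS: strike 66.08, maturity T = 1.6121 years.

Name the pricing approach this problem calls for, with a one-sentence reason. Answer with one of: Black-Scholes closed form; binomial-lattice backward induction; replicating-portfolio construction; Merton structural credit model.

framework: Black-Scholes closed form

Key observation: the strike-66.08 call on QRS is European-exercise on a continuously-modelled lognormal underlying, so its value is a single closed-form evaluation.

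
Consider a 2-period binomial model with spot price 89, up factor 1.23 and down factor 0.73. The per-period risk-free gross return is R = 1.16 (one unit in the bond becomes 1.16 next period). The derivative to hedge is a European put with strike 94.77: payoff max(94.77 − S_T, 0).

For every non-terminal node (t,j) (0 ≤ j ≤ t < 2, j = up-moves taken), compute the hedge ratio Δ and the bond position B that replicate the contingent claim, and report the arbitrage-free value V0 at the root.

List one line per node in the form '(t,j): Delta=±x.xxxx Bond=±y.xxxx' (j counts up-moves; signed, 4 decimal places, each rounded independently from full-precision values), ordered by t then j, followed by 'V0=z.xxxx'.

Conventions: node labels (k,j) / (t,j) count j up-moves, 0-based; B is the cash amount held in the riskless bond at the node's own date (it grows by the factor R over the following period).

Arbitrage-free pricing uses the up-move probability p* = (R−d)/(u−d) = 0.8600, discounting each step at R = 1.16.
Payoffs at expiry: V(2,0)=47.3419, V(2,1)=14.8569, V(2,2)=0.0000
  t=1,j=0: stock 64.9700 → up 79.9131 (V=14.8569), down 47.4281 (V=47.3419). Price 16.7283; hedge Δ=-1.0000, bond B=81.6983.
  t=1,j=1: stock 109.4700 → up 134.6481 (V=0.0000), down 79.9131 (V=14.8569). Price 1.7931; hedge Δ=-0.2714, bond B=31.5069.
  t=0,j=0: stock 89.0000 → up 109.4700 (V=1.7931), down 64.9700 (V=16.7283). Price 3.3483; hedge Δ=-0.3356, bond B=33.2187.
As a check, the time-0 holding Δ(0,0)·S0 + B(0,0) comes to 3.3483 — exactly V0.

(0,0): Delta=-0.3356 Bond=33.2187
(1,0): Delta=-1.0000 Bond=81.6983
(1,1): Delta=-0.2714 Bond=31.5069
V0=3.3483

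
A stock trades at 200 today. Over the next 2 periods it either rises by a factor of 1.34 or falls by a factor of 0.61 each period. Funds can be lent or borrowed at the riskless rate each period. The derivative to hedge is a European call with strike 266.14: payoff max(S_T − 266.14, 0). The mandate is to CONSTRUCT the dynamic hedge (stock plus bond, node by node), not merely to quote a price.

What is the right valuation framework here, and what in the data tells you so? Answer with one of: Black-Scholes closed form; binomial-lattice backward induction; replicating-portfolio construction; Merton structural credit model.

Key observation: a price alone would not answer the question — the per-node share/bond construction on the spot-200, 1.34/0.61 tree is required, and only the replicating-portfolio method yields it.

framework: replicating-portfolio construction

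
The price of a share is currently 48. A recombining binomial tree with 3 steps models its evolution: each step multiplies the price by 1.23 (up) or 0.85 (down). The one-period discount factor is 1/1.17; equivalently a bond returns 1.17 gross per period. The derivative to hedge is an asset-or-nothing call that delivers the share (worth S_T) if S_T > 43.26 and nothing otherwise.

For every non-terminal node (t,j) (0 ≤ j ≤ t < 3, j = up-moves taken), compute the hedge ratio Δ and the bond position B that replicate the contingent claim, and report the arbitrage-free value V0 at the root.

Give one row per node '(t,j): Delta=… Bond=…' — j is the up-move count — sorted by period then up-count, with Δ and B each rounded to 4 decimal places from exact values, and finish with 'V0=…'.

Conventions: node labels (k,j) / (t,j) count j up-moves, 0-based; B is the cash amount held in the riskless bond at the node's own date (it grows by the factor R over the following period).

(0,0): Delta=1.4412 Bond=-22.9251
(1,0): Delta=2.8655 Bond=-84.9377
(1,1): Delta=1.2566 Bond=-15.9258
(2,0): Delta=0.0000 Bond=0.0000
(2,1): Delta=3.2368 Bond=-118.0103
(2,2): Delta=1.0000 Bond=0.0000
V0=46.2501

Risk-neutral probability p* = (R−d)/(u−d) = (1.17−0.85)/(1.23−0.85) = 0.8421.
Expiry values: V(3,0)=0.0000, V(3,1)=0.0000, V(3,2)=61.7263, V(3,3)=89.3216
  t=2,j=0: stock 34.6800 → up 42.6564 (V=0.0000), down 29.4780 (V=0.0000). Price 0.0000; hedge Δ=0.0000, bond B=0.0000.
  t=2,j=1: stock 50.1840 → up 61.7263 (V=61.7263), down 42.6564 (V=0.0000). Price 44.4274; hedge Δ=3.2368, bond B=-118.0103.
  t=2,j=2: stock 72.6192 → up 89.3216 (V=89.3216), down 61.7263 (V=61.7263). Price 72.6192; hedge Δ=1.0000, bond B=0.0000.
  t=1,j=0: stock 40.8000 → up 50.1840 (V=44.4274), down 34.6800 (V=0.0000). Price 31.9765; hedge Δ=2.8655, bond B=-84.9377.
  t=1,j=1: stock 59.0400 → up 72.6192 (V=72.6192), down 50.1840 (V=44.4274). Price 58.2631; hedge Δ=1.2566, bond B=-15.9258.
  t=0,j=0: stock 48.0000 → up 59.0400 (V=58.2631), down 40.8000 (V=31.9765). Price 46.2501; hedge Δ=1.4412, bond B=-22.9251.
Check: Δ(0,0)·S0 + B(0,0) = 46.2501 = V0.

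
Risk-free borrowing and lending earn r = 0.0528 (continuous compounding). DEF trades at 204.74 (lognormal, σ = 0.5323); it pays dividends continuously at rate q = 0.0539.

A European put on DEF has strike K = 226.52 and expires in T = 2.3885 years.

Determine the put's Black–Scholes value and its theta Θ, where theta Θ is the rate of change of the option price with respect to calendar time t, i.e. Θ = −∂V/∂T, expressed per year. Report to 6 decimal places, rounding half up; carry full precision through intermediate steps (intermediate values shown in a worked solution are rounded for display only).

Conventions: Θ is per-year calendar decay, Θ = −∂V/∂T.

price = 70.882760
Θ = -8.208155

σ√T = 0.5323·√2.3885 = 0.822658
d₁ = (ln(S/K) + (r−q+σ²/2)T) / (σ√T) = (ln(204.74/226.52) + (0.0528−0.0539+0.5323²/2)·2.3885) / 0.822658 = (-0.101092 + 0.335755) / 0.822658 = 0.285250
d₂ = d₁ − σ√T = 0.285250 − 0.822658 = -0.537408
e^{−rT} = 0.881515
e^{−qT} = 0.879202
N(−d₁) = 0.387726,  N(−d₂) = 0.704507
Put price V = K·e^{−rT}·N(−d₂) − S·e^{−qT}·N(−d₁) = 140.676562 − 69.793802 = 70.882760
φ(d₁) = (1/√(2π))·e^{−d₁²/2} = 0.383038
Θ = −S·e^{−qT}·φ(d₁)·σ/(2√T) − q·S·e^{−qT}·N(−d₁) + r·K·e^{−rT}·N(−d₂) = −11.873992 − 3.761886 + 7.427722 = -8.208155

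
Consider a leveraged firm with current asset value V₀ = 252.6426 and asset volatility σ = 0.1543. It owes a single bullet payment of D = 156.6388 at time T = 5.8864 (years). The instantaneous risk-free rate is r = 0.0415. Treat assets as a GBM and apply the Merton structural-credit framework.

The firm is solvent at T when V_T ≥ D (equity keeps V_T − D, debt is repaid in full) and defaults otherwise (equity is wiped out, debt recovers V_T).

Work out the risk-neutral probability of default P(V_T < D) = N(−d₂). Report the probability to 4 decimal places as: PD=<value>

Equity is a call on the firm's assets struck at D = 156.6388:
d₁ = [ln(V₀/D) + (r + σ²/2)T] / (σ√T)
   = [ln(252.6426/156.6388) + (0.0415 + 0.5·0.1543²)·5.8864] / (0.1543·√5.8864)
   = [0.478033 + 0.314359] / 0.374361 = 2.116651
d₂ = d₁ − σ√T = 2.116651 − 0.374361 = 1.742290
risk-neutral PD = N(−d₂) = N(-1.742290) = 0.040729

PD=0.0407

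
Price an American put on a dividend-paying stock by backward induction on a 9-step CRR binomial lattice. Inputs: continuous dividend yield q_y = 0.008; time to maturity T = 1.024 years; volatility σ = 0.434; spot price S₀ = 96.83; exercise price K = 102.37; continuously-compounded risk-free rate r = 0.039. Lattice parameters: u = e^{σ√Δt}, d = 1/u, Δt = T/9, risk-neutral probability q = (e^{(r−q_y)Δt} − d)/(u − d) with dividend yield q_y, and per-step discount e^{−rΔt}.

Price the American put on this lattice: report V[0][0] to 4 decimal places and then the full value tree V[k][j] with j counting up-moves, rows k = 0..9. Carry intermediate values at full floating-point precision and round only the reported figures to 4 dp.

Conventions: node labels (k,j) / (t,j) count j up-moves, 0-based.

Δt=0.11378  u=1.15765  d=0.86382  q=0.47549  discount=0.99557
step 9 (expiry): payoffs max(K−S,0) = 76.4394 67.6189 55.7982 39.9566 18.7264 0.0000 0.0000 0.0000 0.0000 0.0000
k=8: (k=8,j=0): S=30.0186, K−S=72.3514, hold=71.9254 ⇒ V=72.3514 exercise | (k=8,j=1): S=40.2296, K−S=62.1404, hold=61.7238 ⇒ V=62.1404 exercise | (k=8,j=2): S=53.9138, K−S=48.4562, hold=48.0520 ⇒ V=48.4562 exercise | (k=8,j=3): S=72.2529, K−S=30.1171, hold=29.7296 ⇒ V=30.1171 exercise | (k=8,j=4): S=96.8300, K−S=5.5400, hold=9.7787 ⇒ V=9.7787 continue | (k=8,j=5): S=129.7671, K−S=0.0000, hold=0.0000 ⇒ V=0.0000 continue | (k=8,j=6): S=173.9080, K−S=0.0000, hold=0.0000 ⇒ V=0.0000 continue | (k=8,j=7): S=233.0635, K−S=0.0000, hold=0.0000 ⇒ V=0.0000 continue | (k=8,j=8): S=312.3411, K−S=0.0000, hold=0.0000 ⇒ V=0.0000 continue
k=7: (k=7,j=0): S=34.7511, K−S=67.6189, hold=67.1973 ⇒ V=67.6189 exercise | (k=7,j=1): S=46.5718, K−S=55.7982, hold=55.3873 ⇒ V=55.7982 exercise | (k=7,j=2): S=62.4134, K−S=39.9566, hold=39.5602 ⇒ V=39.9566 exercise | (k=7,j=3): S=83.6436, K−S=18.7264, hold=20.3558 ⇒ V=20.3558 continue | (k=7,j=4): S=112.0953, K−S=0.0000, hold=5.1063 ⇒ V=5.1063 continue | (k=7,j=5): S=150.2250, K−S=0.0000, hold=0.0000 ⇒ V=0.0000 continue | (k=7,j=6): S=201.3246, K−S=0.0000, hold=0.0000 ⇒ V=0.0000 continue | (k=7,j=7): S=269.8061, K−S=0.0000, hold=0.0000 ⇒ V=0.0000 continue
k=6: (k=6,j=0): S=40.2296, K−S=62.1404, hold=61.7238 ⇒ V=62.1404 exercise | (k=6,j=1): S=53.9138, K−S=48.4562, hold=48.0520 ⇒ V=48.4562 exercise | (k=6,j=2): S=72.2529, K−S=30.1171, hold=30.5009 ⇒ V=30.5009 continue | (k=6,j=3): S=96.8300, K−S=5.5400, hold=13.0468 ⇒ V=13.0468 continue | (k=6,j=4): S=129.7671, K−S=0.0000, hold=2.6664 ⇒ V=2.6664 continue | (k=6,j=5): S=173.9080, K−S=0.0000, hold=0.0000 ⇒ V=0.0000 continue | (k=6,j=6): S=233.0635, K−S=0.0000, hold=0.0000 ⇒ V=0.0000 continue
k=5: (k=5,j=0): S=46.5718, K−S=55.7982, hold=55.3873 ⇒ V=55.7982 exercise | (k=5,j=1): S=62.4134, K−S=39.9566, hold=39.7419 ⇒ V=39.9566 exercise | (k=5,j=2): S=83.6436, K−S=18.7264, hold=22.1033 ⇒ V=22.1033 continue | (k=5,j=3): S=112.0953, K−S=0.0000, hold=8.0751 ⇒ V=8.0751 continue | (k=5,j=4): S=150.2250, K−S=0.0000, hold=1.3924 ⇒ V=1.3924 continue | (k=5,j=5): S=201.3246, K−S=0.0000, hold=0.0000 ⇒ V=0.0000 continue
k=4: (k=4,j=0): S=53.9138, K−S=48.4562, hold=48.0520 ⇒ V=48.4562 exercise | (k=4,j=1): S=72.2529, K−S=30.1171, hold=31.3282 ⇒ V=31.3282 continue | (k=4,j=2): S=96.8300, K−S=5.5400, hold=15.3647 ⇒ V=15.3647 continue | (k=4,j=3): S=129.7671, K−S=0.0000, hold=4.8758 ⇒ V=4.8758 continue | (k=4,j=4): S=173.9080, K−S=0.0000, hold=0.7271 ⇒ V=0.7271 continue
k=3: (k=3,j=0): S=62.4134, K−S=39.9566, hold=40.1335 ⇒ V=40.1335 continue | (k=3,j=1): S=83.6436, K−S=18.7264, hold=23.6326 ⇒ V=23.6326 continue | (k=3,j=2): S=112.0953, K−S=0.0000, hold=10.3314 ⇒ V=10.3314 continue | (k=3,j=3): S=150.2250, K−S=0.0000, hold=2.8903 ⇒ V=2.8903 continue
k=2: (k=2,j=0): S=72.2529, K−S=30.1171, hold=32.1445 ⇒ V=32.1445 continue | (k=2,j=1): S=96.8300, K−S=5.5400, hold=17.2313 ⇒ V=17.2313 continue | (k=2,j=2): S=129.7671, K−S=0.0000, hold=6.7631 ⇒ V=6.7631 continue
k=1: (k=1,j=0): S=83.6436, K−S=18.7264, hold=24.9425 ⇒ V=24.9425 continue | (k=1,j=1): S=112.0953, K−S=0.0000, hold=12.1995 ⇒ V=12.1995 continue
k=0: (k=0,j=0): S=96.8300, K−S=5.5400, hold=18.7997 ⇒ V=18.7997 continue

price = 18.7997
tree:
18.7997
24.9425 12.1995
32.1445 17.2313 6.7631
40.1335 23.6326 10.3314 2.8903
48.4562 31.3282 15.3647 4.8758 0.7271
55.7982 39.9566 22.1033 8.0751 1.3924 0.0000
62.1404 48.4562 30.5009 13.0468 2.6664 0.0000 0.0000
67.6189 55.7982 39.9566 20.3558 5.1063 0.0000 0.0000 0.0000
72.3514 62.1404 48.4562 30.1171 9.7787 0.0000 0.0000 0.0000 0.0000
76.4394 67.6189 55.7982 39.9566 18.7264 0.0000 0.0000 0.0000 0.0000 0.0000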